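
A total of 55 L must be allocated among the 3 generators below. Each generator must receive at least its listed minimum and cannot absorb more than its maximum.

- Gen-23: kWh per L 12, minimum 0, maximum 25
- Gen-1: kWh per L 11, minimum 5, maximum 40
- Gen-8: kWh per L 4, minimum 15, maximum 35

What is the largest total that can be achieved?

Meeting every minimum uses 0+5+15 = 20 L, leaving 35.
Highest kWh per L first: Gen-23 12 > Gen-1 11 > Gen-8 4.
Gen-23 takes 25 more to reach its cap of 25 ; 10 left.
Gen-1 has room for 35 more but only 10 remain, so it gets 15.
Total = 12×25 + 11×15 + 4×15 = 525.

525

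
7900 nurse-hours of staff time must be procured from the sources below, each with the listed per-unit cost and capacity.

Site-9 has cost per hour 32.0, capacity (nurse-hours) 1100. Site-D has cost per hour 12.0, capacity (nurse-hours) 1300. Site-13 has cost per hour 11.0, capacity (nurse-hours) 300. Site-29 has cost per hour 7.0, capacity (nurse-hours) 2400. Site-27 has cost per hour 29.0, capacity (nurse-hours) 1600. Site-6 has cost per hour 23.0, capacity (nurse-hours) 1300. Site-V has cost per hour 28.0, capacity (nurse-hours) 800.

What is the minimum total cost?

140800

Use sources in increasing cost order.
Site-29 (7.0): use full 2400 ; 5500 nurse-hours to go.
Take 300 from Site-13 at 11.0 ; need 5200 more.
Site-D at 12.0: take all 1300 nurse-hours ; 3900 still needed.
Take 1300 from Site-6 at 23.0 ; need 2600 more.
Site-V at 28.0: take all 800 nurse-hours ; 1800 still needed.
Site-27 at 29.0: take all 1600 nurse-hours ; 200 still needed.
Site-9 at 32.0: take 200 of its 1100 ; requirement met.
Cost = 2400×7.0 + 300×11.0 + 1300×12.0 + 1300×23.0 + 800×28.0 + 1600×29.0 + 200×32.0 = 140800.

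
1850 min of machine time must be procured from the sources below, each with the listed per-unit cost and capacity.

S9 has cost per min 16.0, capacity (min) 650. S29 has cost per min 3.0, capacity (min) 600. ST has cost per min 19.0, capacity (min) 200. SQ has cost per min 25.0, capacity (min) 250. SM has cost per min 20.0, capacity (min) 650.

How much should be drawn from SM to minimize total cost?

Cheapest first:
S29 (3.0): use full 600 ; 1250 min to go.
Take 650 from S9 at 16.0 ; need 600 more.
Take 200 from ST at 19.0 ; need 400 more.
Take 400 from SM at 20.0 to finish.
SQ: unused.

400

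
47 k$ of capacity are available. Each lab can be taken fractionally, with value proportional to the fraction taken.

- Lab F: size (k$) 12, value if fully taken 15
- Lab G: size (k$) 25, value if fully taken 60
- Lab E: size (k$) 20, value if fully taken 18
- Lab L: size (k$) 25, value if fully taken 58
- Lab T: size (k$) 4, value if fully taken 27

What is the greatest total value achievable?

128.76

Sort by value density: Lab T 27/4≈6.75, Lab G 60/25≈2.4, Lab L 58/25≈2.32, Lab F 15/12≈1.25, Lab E 18/20≈0.9.
Lab T: take in full, 4 k$ for value 27 ; 43 left.
Lab G: take in full, 25 k$ for value 60 ; 18 left.
18 k$ left: a 18/25 share of Lab L gives 58×18/25 = 41.76.
Total value = 128.76.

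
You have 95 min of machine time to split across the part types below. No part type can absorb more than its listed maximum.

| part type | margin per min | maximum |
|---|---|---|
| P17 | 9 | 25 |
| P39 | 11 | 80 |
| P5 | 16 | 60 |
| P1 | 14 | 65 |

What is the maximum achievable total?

Rank by margin per min: P5 16 > P1 14 > P39 11 > P17 9.
Give P5 60 to hit its cap of 60 → 35 left.
P1: +35 (room for 65) → 35. Pool exhausted.
Total = 16×60 + 14×35 = 1450.

1450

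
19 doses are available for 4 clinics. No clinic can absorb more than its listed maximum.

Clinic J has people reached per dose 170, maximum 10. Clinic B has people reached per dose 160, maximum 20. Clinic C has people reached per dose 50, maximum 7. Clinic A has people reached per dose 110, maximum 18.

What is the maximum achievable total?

3140

Rank by people reached per dose: Clinic J 170 > Clinic B 160 > Clinic A 110 > Clinic C 50.
Clinic J: +10 to 10 (cap) → 9 left.
Clinic B: +9 (room for 20) → 9. Pool exhausted.
Total = 170×10 + 160×9 = 3140.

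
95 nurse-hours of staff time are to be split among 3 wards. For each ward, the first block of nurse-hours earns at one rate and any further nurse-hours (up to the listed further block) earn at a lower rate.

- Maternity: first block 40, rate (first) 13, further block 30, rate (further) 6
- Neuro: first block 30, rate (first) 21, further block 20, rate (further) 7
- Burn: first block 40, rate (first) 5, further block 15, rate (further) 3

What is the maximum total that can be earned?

Treat each block as its own option and order by rate: Neuro/tier1 21 > Maternity/tier1 13 > Neuro/tier2 7 > Maternity/tier2 6 > Burn/tier1 5 > Burn/tier2 3.
Neuro tier1 at 21: fill all 30 → 65 left.
Fill Maternity tier1 block (40 at 13) → 25 left.
Fill Neuro tier2 block (20 at 7) → 5 left.
Maternity/tier2: +5 of 30 at 6; pool empty.
Total = 21×30 + 13×40 + 7×20 + 6×5 = 1320.

1320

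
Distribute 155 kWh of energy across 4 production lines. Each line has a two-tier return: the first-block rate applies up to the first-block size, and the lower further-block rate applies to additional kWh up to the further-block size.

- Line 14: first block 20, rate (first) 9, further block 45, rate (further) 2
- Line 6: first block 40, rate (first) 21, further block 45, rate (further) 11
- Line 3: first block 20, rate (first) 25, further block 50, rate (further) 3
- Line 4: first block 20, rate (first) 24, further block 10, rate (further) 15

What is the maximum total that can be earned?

2645

Order all 8 blocks by rate: Line 3/tier1 25 > Line 4/tier1 24 > Line 6/tier1 21 > Line 4/tier2 15 > Line 6/tier2 11 > Line 14/tier1 9 > Line 3/tier2 3 > Line 14/tier2 2.
Fill Line 3 tier1 block (20 at 25) → 135 left.
Fill Line 4 tier1 block (20 at 24) → 115 left.
Line 6/tier1 (21): +40 → 75 left.
Line 4 tier2 at 15: fill all 10 → 65 left.
Line 6 tier2 at 11: fill all 45 → 20 left.
Line 14/tier1 (9): +20 → 0 left.
Total = 25×20 + 24×20 + 21×40 + 15×10 + 11×45 + 9×20 = 2645.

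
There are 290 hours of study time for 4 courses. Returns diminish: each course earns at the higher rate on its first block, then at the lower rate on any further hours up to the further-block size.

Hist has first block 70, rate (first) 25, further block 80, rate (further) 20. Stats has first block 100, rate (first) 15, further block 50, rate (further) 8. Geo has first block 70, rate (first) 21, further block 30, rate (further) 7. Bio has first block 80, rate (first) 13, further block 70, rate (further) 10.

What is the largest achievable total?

Treat each block as its own option and order by rate: Hist/T1 25 > Geo/T1 21 > Hist/T2 20 > Stats/T1 15 > Bio/T1 13 > Bio/T2 10 > Stats/T2 8 > Geo/T2 7.
Fill Hist T1 block (70 at 25) ; 220 left.
Geo/T1 (21): +70 ; 150 left.
Hist T2 at 20: fill all 80 ; 70 left.
Stats/T1: +70 of 100 at 15; pool empty.
Total = 25×70 + 21×70 + 20×80 + 15×70 = 5870.

5870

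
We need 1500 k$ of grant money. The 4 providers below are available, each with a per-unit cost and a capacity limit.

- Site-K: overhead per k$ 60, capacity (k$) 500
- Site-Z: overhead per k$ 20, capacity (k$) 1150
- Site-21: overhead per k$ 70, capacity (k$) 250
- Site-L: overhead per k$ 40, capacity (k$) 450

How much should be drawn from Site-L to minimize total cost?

350

Fill from the cheapest provider first.
Site-Z at 20: take all 1150 k$ — 350 still needed.
Take 350 from Site-L at 40 to finish.
Site-K, Site-21: unused.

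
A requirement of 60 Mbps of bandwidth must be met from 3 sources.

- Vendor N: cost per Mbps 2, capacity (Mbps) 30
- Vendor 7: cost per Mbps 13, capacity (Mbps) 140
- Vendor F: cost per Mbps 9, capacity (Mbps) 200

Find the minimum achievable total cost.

330

Fill from the cheapest source first.
Vendor N at 2: take all 30 Mbps → 30 still needed.
Vendor F at 9: take 30 of its 200 → requirement met.
Vendor 7: unused.
Cost = 30×2 + 30×9 = 330.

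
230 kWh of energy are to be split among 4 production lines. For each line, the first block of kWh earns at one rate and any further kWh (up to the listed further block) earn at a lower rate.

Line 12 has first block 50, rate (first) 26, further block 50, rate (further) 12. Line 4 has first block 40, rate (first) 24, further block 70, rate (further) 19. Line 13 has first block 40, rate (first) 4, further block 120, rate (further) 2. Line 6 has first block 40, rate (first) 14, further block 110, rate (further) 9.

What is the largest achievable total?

4510

Treat each block as its own option and order by rate: Line 12/T1 26 > Line 4/T1 24 > Line 4/T2 19 > Line 6/T1 14 > Line 12/T2 12 > Line 6/T2 9 > Line 13/T1 4 > Line 13/T2 2.
Line 12 T1 at 26: fill all 50 ; 180 left.
Fill Line 4 T1 block (40 at 24) ; 140 left.
Line 4 T2 at 19: fill all 70 ; 70 left.
Line 6/T1 (14): +40 ; 30 left.
30 remain; put them into Line 12 T2 at 12.
Total = 26×50 + 24×40 + 19×70 + 14×40 + 12×30 = 4510.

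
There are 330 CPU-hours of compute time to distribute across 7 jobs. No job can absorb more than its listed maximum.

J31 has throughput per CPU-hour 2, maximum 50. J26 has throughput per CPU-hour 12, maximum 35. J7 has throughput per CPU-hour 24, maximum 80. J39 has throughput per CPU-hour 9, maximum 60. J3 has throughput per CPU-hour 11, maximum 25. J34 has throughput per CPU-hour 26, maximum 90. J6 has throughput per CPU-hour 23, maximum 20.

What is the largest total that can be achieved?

5995

Highest throughput per CPU-hour first: J34 26 > J7 24 > J6 23 > J26 12 > J3 11 > J39 9 > J31 2.
Give J34 90 to hit its cap of 90 ; 240 left.
J7: +80 to 80 (cap) ; 160 left.
J6 takes 20 to reach its cap of 20 ; 140 left.
J26 takes 35 to reach its cap of 35 ; 105 left.
Give J3 25 to hit its cap of 25 ; 80 left.
J39 takes 60 to reach its cap of 60 ; 20 left.
J31: +20 (room for 50) → 20. Pool exhausted.
Total = 2×20 + 12×35 + 24×80 + 9×60 + 11×25 + 26×90 + 23×20 = 5995.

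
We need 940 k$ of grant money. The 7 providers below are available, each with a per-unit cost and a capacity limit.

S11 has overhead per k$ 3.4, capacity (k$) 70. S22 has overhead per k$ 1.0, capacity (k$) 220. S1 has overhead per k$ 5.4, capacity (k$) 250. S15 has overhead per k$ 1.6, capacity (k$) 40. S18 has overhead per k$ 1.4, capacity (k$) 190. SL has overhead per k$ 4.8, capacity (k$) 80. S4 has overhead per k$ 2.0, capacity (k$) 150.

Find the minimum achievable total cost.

Fill from the cheapest provider first.
S22 (1.0): use full 220 → 720 k$ to go.
S18 at 1.4: take all 190 k$ → 530 still needed.
Take 40 from S15 at 1.6 → need 490 more.
Take 150 from S4 at 2.0 → need 340 more.
S11 (3.4): use full 70 → 270 k$ to go.
Take 80 from SL at 4.8 → need 190 more.
Take 190 from S1 at 5.4 to finish.
Cost = 220×1.0 + 190×1.4 + 40×1.6 + 150×2.0 + 70×3.4 + 80×4.8 + 190×5.4 = 2498.

2498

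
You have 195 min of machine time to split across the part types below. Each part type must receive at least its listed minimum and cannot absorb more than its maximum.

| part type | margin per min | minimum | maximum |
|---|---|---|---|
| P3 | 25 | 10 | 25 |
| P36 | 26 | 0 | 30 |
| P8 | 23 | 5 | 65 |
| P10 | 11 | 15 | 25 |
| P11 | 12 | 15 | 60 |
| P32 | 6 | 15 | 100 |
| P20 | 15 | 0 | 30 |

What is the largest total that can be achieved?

3785

Meeting every minimum uses 10+0+5+15+15+15+0 = 60 min, leaving 135.
Highest margin per min first: P36 26 > P3 25 > P8 23 > P20 15 > P11 12 > P10 11 > P32 6.
P36: +30 to 30 (cap) — 105 left.
P3: +15 to 25 (cap) — 90 left.
P8: +60 to 65 (cap) — 30 left.
P20 takes 30 more to reach its cap of 30 — 0 left.
Total = 25×25 + 26×30 + 23×65 + 11×15 + 12×15 + 6×15 + 15×30 = 3785.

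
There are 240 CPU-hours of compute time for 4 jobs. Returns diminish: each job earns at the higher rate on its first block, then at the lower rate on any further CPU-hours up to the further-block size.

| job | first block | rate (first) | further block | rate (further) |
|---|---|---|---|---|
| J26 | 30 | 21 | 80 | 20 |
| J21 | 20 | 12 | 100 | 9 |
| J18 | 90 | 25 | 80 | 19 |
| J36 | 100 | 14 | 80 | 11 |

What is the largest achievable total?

5240

Order all 8 blocks by rate: J18/tier1 25 > J26/tier1 21 > J26/tier2 20 > J18/tier2 19 > J36/tier1 14 > J21/tier1 12 > J36/tier2 11 > J21/tier2 9.
J18/tier1 (25): +90 — 150 left.
Fill J26 tier1 block (30 at 21) — 120 left.
J26 tier2 at 20: fill all 80 — 40 left.
J18/tier2: +40 of 80 at 19; pool empty.
Total = 25×90 + 21×30 + 20×80 + 19×40 = 5240.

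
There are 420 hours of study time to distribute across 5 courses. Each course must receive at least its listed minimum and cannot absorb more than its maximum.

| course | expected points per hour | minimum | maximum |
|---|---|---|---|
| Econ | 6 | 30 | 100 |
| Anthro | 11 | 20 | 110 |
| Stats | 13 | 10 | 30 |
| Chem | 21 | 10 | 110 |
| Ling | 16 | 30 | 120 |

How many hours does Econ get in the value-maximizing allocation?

50

Meeting every minimum uses 30+20+10+10+30 = 100 hours, leaving 320.
Rank by expected points per hour: Chem 21 > Ling 16 > Stats 13 > Anthro 11 > Econ 6.
Give Chem 100 more to hit its cap of 110 → 220 left.
Ling: +90 to 120 (cap) → 130 left.
Stats: +20 to 30 (cap) → 110 left.
Anthro: +90 to 110 (cap) → 20 left.
Econ has room for 70 more but only 20 remain, so it gets 50.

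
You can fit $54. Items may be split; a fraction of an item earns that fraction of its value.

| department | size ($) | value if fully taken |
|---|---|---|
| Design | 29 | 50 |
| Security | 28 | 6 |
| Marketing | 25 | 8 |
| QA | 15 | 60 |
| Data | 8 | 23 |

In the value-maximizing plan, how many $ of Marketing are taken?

Best value per unit of size first: QA 60/15≈4, Data 23/8≈2.88, Design 50/29≈1.72, Marketing 8/25≈0.32, Security 6/28≈0.214.
Take all of QA (15 $, value 60) → 39 $ left.
Data: take in full, 8 $ for value 23 → 31 left.
All 29 $ of Design fit (value 50) → 2 remain.
Fill the last 2 $ with part of Marketing: 2/25 of it earns 0.64.

2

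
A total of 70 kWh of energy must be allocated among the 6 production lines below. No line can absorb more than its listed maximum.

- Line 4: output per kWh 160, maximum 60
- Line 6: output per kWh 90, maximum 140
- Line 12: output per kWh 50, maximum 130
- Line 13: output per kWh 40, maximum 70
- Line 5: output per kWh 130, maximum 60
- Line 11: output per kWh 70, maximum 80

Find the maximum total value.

Order the production lines by output per kWh: Line 4 160 > Line 5 130 > Line 6 90 > Line 11 70 > Line 12 50 > Line 13 40.
Line 4 takes 60 to reach its cap of 60 ; 10 left.
Only 10 left; Line 5 takes them to reach 10.
Total = 160×60 + 130×10 = 10900.

10900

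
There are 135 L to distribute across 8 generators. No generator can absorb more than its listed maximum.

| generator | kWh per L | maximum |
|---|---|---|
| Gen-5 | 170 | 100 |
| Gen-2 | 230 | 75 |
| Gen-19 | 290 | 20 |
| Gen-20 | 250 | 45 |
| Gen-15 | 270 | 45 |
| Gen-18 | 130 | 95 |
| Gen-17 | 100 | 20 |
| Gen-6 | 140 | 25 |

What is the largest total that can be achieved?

34950

Rank by kWh per L: Gen-19 290 > Gen-15 270 > Gen-20 250 > Gen-2 230 > Gen-5 170 > Gen-6 140 > Gen-18 130 > Gen-17 100.
Gen-19 takes 20 to reach its cap of 20 → 115 left.
Gen-15 takes 45 to reach its cap of 45 → 70 left.
Gen-20 takes 45 to reach its cap of 45 → 25 left.
Gen-2: +25 (room for 75) → 25. Pool exhausted.
Total = 230×25 + 290×20 + 250×45 + 270×45 = 34950.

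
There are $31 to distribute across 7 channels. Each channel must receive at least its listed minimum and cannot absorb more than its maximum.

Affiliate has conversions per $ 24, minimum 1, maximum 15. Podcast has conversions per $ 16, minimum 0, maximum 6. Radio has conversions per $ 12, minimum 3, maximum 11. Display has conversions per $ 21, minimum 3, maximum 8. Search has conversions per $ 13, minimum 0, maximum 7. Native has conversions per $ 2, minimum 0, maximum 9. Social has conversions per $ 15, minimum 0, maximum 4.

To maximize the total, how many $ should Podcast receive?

Meeting every minimum uses 1+0+3+3+0+0+0 = 7 $, leaving 24.
Order the channels by conversions per $: Affiliate 24 > Display 21 > Podcast 16 > Social 15 > Search 13 > Radio 12 > Native 2.
Affiliate takes 14 more to reach its cap of 15 → 10 left.
Give Display 5 more to hit its cap of 8 → 5 left.
Podcast has room for 6 more but only 5 remain, so it gets 5.

5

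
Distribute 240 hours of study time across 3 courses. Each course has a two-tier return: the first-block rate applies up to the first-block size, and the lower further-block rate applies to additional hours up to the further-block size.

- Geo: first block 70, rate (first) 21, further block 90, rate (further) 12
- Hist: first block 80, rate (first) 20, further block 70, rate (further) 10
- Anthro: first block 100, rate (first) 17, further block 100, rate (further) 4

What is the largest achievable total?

Treat each block as its own option and order by rate: Geo/tier1 21 > Hist/tier1 20 > Anthro/tier1 17 > Geo/tier2 12 > Hist/tier2 10 > Anthro/tier2 4.
Geo/tier1 (21): +70 → 170 left.
Fill Hist tier1 block (80 at 20) → 90 left.
Anthro tier1 at 17: only 90 left, fill 90.
Total = 21×70 + 20×80 + 17×90 = 4600.

4600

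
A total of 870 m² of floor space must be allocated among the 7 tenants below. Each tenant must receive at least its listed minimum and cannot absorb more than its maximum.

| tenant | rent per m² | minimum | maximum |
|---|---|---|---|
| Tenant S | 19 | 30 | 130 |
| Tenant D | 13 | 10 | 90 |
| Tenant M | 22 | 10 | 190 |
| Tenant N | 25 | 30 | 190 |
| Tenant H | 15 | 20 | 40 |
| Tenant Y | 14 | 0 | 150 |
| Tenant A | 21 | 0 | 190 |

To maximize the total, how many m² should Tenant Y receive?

120

Meeting every minimum uses 30+10+10+30+20+0+0 = 100 m², leaving 770.
Order the tenants by rent per m²: Tenant N 25 > Tenant M 22 > Tenant A 21 > Tenant S 19 > Tenant H 15 > Tenant Y 14 > Tenant D 13.
Give Tenant N 160 more to hit its cap of 190 → 610 left.
Give Tenant M 180 more to hit its cap of 190 → 430 left.
Tenant A takes 190 more to reach its cap of 190 → 240 left.
Tenant S: +100 to 130 (cap) → 140 left.
Tenant H: +20 to 40 (cap) → 120 left.
Only 120 left; Tenant Y takes them to reach 120.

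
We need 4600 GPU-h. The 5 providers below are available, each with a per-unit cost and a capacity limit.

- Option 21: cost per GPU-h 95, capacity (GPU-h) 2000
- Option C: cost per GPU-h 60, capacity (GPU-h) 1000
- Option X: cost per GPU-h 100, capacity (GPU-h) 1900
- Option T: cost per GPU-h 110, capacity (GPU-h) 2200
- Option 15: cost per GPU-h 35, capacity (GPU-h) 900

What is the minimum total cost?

Fill from the cheapest provider first.
Option 15 at 35: take all 900 GPU-h — 3700 still needed.
Option C (60): use full 1000 — 2700 GPU-h to go.
Option 21 (95): use full 2000 — 700 GPU-h to go.
Take 700 from Option X at 100 to finish.
Option T: unused.
Cost = 900×35 + 1000×60 + 2000×95 + 700×100 = 351500.

351500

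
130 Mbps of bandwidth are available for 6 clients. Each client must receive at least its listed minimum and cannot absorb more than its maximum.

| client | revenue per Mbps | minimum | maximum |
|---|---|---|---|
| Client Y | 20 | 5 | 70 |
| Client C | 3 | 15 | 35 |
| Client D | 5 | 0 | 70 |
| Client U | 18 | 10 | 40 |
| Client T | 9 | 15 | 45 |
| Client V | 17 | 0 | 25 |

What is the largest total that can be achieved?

2120

Meeting every minimum uses 5+15+0+10+15+0 = 45 Mbps, leaving 85.
Order the clients by revenue per Mbps: Client Y 20 > Client U 18 > Client V 17 > Client T 9 > Client D 5 > Client C 3.
Give Client Y 65 more to hit its cap of 70 — 20 left.
Only 20 left; Client U takes them to reach 30.
Total = 20×70 + 3×15 + 18×30 + 9×15 = 2120.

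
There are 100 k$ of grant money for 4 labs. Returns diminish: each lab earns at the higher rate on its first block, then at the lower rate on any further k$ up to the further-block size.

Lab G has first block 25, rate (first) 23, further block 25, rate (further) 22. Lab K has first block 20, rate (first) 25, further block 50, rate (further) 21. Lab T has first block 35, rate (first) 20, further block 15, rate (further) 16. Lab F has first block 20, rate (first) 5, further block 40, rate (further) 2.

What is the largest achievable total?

Order all 8 blocks by rate: Lab K/T1 25 > Lab G/T1 23 > Lab G/T2 22 > Lab K/T2 21 > Lab T/T1 20 > Lab T/T2 16 > Lab F/T1 5 > Lab F/T2 2.
Lab K T1 at 25: fill all 20 ; 80 left.
Fill Lab G T1 block (25 at 23) ; 55 left.
Lab G/T2 (22): +25 ; 30 left.
30 remain; put them into Lab K T2 at 21.
Total = 25×20 + 23×25 + 22×25 + 21×30 = 2255.

2255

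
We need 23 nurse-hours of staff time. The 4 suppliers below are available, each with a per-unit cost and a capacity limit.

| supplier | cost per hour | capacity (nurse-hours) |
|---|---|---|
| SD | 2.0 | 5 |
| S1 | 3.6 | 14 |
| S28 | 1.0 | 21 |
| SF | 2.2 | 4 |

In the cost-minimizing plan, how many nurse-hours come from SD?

Cheapest first:
Take 21 from S28 at 1.0 ; need 2 more.
SD at 2.0: take 2 of its 5 ; requirement met.
SF, S1: unused.

2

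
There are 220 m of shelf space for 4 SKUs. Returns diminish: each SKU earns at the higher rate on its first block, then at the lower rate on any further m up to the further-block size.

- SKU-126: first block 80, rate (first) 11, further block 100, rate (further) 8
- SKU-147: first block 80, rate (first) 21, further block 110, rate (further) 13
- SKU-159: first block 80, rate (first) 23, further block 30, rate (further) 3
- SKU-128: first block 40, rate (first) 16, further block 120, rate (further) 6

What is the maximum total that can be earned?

4420

Treat each block as its own option and order by rate: SKU-159/T1 23 > SKU-147/T1 21 > SKU-128/T1 16 > SKU-147/T2 13 > SKU-126/T1 11 > SKU-126/T2 8 > SKU-128/T2 6 > SKU-159/T2 3.
SKU-159 T1 at 23: fill all 80 ; 140 left.
SKU-147/T1 (21): +80 ; 60 left.
Fill SKU-128 T1 block (40 at 16) ; 20 left.
SKU-147 T2 at 13: only 20 left, fill 20.
Total = 23×80 + 21×80 + 16×40 + 13×20 = 4420.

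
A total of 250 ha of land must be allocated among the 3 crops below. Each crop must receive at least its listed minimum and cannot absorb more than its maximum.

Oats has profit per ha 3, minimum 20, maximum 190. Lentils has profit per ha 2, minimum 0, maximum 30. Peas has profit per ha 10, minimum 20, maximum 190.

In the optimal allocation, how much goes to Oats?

60

Meeting every minimum uses 20+0+20 = 40 ha, leaving 210.
Rank by profit per ha: Peas 10 > Oats 3 > Lentils 2.
Peas takes 170 more to reach its cap of 190 ; 40 left.
Oats: +40 (room for 170) → 60. Pool exhausted.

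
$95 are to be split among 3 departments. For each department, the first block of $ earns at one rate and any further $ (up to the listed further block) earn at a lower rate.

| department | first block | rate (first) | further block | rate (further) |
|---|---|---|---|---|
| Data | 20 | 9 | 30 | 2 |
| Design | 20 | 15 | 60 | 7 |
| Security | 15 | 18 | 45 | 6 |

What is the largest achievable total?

1030

Rank every tier by rate: Security/first 18 > Design/first 15 > Data/first 9 > Design/second 7 > Security/second 6 > Data/second 2.
Security/first (18): +15 → 80 left.
Fill Design first block (20 at 15) → 60 left.
Data first at 9: fill all 20 → 40 left.
Design/second: +40 of 60 at 7; pool empty.
Total = 18×15 + 15×20 + 9×20 + 7×40 = 1030.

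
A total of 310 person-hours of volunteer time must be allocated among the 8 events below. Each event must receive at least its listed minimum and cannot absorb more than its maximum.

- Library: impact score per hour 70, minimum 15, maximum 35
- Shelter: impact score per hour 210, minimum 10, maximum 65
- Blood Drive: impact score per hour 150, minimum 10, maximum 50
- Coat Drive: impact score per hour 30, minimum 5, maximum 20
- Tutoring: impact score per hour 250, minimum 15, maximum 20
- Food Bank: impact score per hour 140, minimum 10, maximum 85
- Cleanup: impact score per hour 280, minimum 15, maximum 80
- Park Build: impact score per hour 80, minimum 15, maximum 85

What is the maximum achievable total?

Meeting every minimum uses 15+10+10+5+15+10+15+15 = 95 person-hours, leaving 215.
Highest impact score per hour first: Cleanup 280 > Tutoring 250 > Shelter 210 > Blood Drive 150 > Food Bank 140 > Park Build 80 > Library 70 > Coat Drive 30.
Cleanup takes 65 more to reach its cap of 80 ; 150 left.
Give Tutoring 5 more to hit its cap of 20 ; 145 left.
Give Shelter 55 more to hit its cap of 65 ; 90 left.
Blood Drive: +40 to 50 (cap) ; 50 left.
Food Bank has room for 75 more but only 50 remain, so it gets 60.
Total = 70×15 + 210×65 + 150×50 + 30×5 + 250×20 + 140×60 + 280×80 + 80×15 = 59350.

59350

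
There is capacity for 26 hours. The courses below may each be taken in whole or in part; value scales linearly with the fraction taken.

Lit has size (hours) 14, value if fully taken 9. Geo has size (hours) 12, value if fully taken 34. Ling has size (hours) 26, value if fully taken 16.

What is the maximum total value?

Sort by value density: Geo 34/12≈2.83, Lit 9/14≈0.643, Ling 16/26≈0.615.
All 12 hours of Geo fit (value 34) → 14 remain.
Take all of Lit (14 hours, value 9) → 0 hours left.
Total value = 43.

43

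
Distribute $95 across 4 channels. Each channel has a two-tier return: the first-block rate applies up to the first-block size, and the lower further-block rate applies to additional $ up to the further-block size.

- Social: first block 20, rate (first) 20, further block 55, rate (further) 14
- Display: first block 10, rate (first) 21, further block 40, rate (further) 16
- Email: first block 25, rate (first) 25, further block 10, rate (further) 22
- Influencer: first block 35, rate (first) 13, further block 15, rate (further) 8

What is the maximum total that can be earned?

Treat each block as its own option and order by rate: Email/T1 25 > Email/T2 22 > Display/T1 21 > Social/T1 20 > Display/T2 16 > Social/T2 14 > Influencer/T1 13 > Influencer/T2 8.
Email T1 at 25: fill all 25 ; 70 left.
Fill Email T2 block (10 at 22) ; 60 left.
Display T1 at 21: fill all 10 ; 50 left.
Fill Social T1 block (20 at 20) ; 30 left.
30 remain; put them into Display T2 at 16.
Total = 25×25 + 22×10 + 21×10 + 20×20 + 16×30 = 1935.

1935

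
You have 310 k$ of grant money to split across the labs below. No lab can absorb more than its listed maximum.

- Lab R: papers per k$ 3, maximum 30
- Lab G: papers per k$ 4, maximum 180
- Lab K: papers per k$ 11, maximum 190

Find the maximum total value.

Highest papers per k$ first: Lab K 11 > Lab G 4 > Lab R 3.
Lab K takes 190 to reach its cap of 190 — 120 left.
Lab G has room for 180 but only 120 remain, so it gets 120.
Total = 4×120 + 11×190 = 2570.

2570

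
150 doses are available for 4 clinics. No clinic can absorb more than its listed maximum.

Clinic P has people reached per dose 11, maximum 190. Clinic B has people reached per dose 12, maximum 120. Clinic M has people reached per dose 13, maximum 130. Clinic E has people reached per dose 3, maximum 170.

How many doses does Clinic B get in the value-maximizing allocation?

Order the clinics by people reached per dose: Clinic M 13 > Clinic B 12 > Clinic P 11 > Clinic E 3.
Clinic M: +130 to 130 (cap) ; 20 left.
Clinic B: +20 (room for 120) → 20. Pool exhausted.

20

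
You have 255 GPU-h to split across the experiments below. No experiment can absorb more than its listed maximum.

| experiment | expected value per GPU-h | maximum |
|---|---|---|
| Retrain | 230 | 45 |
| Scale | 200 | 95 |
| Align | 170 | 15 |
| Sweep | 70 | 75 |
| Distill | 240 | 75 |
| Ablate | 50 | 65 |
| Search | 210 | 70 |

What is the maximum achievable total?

Order the experiments by expected value per GPU-h: Distill 240 > Retrain 230 > Search 210 > Scale 200 > Align 170 > Sweep 70 > Ablate 50.
Distill takes 75 to reach its cap of 75 ; 180 left.
Retrain: +45 to 45 (cap) ; 135 left.
Search takes 70 to reach its cap of 70 ; 65 left.
Scale has room for 95 but only 65 remain, so it gets 65.
Total = 230×45 + 200×65 + 240×75 + 210×70 = 56050.

56050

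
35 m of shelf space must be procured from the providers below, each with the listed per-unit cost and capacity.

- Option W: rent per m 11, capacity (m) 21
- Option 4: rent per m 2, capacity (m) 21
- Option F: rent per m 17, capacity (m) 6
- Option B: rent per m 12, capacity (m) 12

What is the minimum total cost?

Fill from the cheapest provider first.
Take 21 from Option 4 at 2 → need 14 more.
Take 14 from Option W at 11 to finish.
Option B, Option F: unused.
Cost = 21×2 + 14×11 = 196.

196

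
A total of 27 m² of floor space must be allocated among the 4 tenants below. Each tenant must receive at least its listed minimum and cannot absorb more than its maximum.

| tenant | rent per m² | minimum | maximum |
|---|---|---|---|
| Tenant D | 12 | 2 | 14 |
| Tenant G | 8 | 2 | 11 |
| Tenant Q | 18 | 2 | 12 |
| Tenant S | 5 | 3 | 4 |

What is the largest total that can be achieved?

367

Meeting every minimum uses 2+2+2+3 = 9 m², leaving 18.
Order the tenants by rent per m²: Tenant Q 18 > Tenant D 12 > Tenant G 8 > Tenant S 5.
Give Tenant Q 10 more to hit its cap of 12 ; 8 left.
Only 8 left; Tenant D takes them to reach 10.
Total = 12×10 + 8×2 + 18×12 + 5×3 = 367.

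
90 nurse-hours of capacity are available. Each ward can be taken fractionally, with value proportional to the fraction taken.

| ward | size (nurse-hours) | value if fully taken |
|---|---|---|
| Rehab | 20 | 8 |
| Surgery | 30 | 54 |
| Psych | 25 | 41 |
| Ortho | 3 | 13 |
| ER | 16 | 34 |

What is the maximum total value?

Best value per unit of size first: Ortho 13/3≈4.33, ER 34/16≈2.12, Surgery 54/30≈1.8, Psych 41/25≈1.64, Rehab 8/20≈0.4.
All 3 nurse-hours of Ortho fit (value 13) ; 87 remain.
All 16 nurse-hours of ER fit (value 34) ; 71 remain.
Take all of Surgery (30 nurse-hours, value 54) ; 41 nurse-hours left.
Psych: take in full, 25 nurse-hours for value 41 ; 16 left.
Only 16 nurse-hours remain; take 16/20 of Rehab for value 8×16/20 = 6.4.
Total value = 148.4.

148.4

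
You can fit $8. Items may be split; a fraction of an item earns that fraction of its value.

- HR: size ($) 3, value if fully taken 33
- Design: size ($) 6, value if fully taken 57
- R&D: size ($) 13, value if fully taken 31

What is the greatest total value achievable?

Best value per unit of size first: HR 33/3≈11, Design 57/6≈9.5, R&D 31/13≈2.38.
HR: take in full, 3 $ for value 33 → 5 left.
Fill the last 5 $ with part of Design: 5/6 of it earns 47.5.
Total value = 80.5.

80.5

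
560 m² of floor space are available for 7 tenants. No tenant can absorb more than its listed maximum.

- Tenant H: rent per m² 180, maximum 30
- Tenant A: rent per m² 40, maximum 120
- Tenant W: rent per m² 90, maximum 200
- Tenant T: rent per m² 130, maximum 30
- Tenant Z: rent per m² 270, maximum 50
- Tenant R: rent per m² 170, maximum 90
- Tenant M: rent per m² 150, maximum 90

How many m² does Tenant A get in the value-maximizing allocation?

70

Order the tenants by rent per m²: Tenant Z 270 > Tenant H 180 > Tenant R 170 > Tenant M 150 > Tenant T 130 > Tenant W 90 > Tenant A 40.
Give Tenant Z 50 to hit its cap of 50 ; 510 left.
Give Tenant H 30 to hit its cap of 30 ; 480 left.
Tenant R: +90 to 90 (cap) ; 390 left.
Give Tenant M 90 to hit its cap of 90 ; 300 left.
Tenant T takes 30 to reach its cap of 30 ; 270 left.
Give Tenant W 200 to hit its cap of 200 ; 70 left.
Tenant A has room for 120 but only 70 remain, so it gets 70.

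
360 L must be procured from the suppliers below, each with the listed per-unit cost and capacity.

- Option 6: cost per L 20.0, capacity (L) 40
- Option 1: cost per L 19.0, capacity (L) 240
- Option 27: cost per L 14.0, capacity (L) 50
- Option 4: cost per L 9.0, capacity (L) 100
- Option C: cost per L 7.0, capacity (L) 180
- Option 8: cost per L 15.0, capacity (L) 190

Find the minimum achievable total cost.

3310

Cheapest first:
Option C (7.0): use full 180 ; 180 L to go.
Option 4 at 9.0: take all 100 L ; 80 still needed.
Option 27 (14.0): use full 50 ; 30 L to go.
Option 8 (15.0): take the remaining 30 ; done.
Option 1, Option 6: unused.
Cost = 180×7.0 + 100×9.0 + 50×14.0 + 30×15.0 = 3310.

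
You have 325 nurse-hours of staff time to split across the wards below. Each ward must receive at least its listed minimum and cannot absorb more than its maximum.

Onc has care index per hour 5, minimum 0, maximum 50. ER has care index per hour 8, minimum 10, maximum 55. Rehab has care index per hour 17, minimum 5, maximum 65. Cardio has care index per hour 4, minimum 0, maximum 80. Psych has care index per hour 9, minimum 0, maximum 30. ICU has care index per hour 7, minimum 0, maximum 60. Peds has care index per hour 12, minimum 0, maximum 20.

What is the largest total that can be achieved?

Meeting every minimum uses 0+10+5+0+0+0+0 = 15 nurse-hours, leaving 310.
Order the wards by care index per hour: Rehab 17 > Peds 12 > Psych 9 > ER 8 > ICU 7 > Onc 5 > Cardio 4.
Rehab takes 60 more to reach its cap of 65 ; 250 left.
Give Peds 20 more to hit its cap of 20 ; 230 left.
Psych: +30 to 30 (cap) ; 200 left.
ER: +45 to 55 (cap) ; 155 left.
Give ICU 60 more to hit its cap of 60 ; 95 left.
Onc takes 50 more to reach its cap of 50 ; 45 left.
Cardio has room for 80 more but only 45 remain, so it gets 45.
Total = 5×50 + 8×55 + 17×65 + 4×45 + 9×30 + 7×60 + 12×20 = 2905.

2905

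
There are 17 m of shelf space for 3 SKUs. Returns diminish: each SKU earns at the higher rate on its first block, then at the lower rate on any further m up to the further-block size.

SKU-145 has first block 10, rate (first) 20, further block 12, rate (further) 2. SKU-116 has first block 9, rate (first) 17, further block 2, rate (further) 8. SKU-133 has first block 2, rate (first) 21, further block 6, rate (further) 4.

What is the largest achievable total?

327

Rank every tier by rate: SKU-133/T1 21 > SKU-145/T1 20 > SKU-116/T1 17 > SKU-116/T2 8 > SKU-133/T2 4 > SKU-145/T2 2.
SKU-133 T1 at 21: fill all 2 — 15 left.
SKU-145/T1 (20): +10 — 5 left.
SKU-116/T1: +5 of 9 at 17; pool empty.
Total = 21×2 + 20×10 + 17×5 = 327.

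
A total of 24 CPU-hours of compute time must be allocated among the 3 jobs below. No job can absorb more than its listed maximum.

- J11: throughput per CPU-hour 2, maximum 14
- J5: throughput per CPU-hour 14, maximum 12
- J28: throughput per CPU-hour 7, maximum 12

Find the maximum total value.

Highest throughput per CPU-hour first: J5 14 > J28 7 > J11 2.
J5 takes 12 to reach its cap of 12 — 12 left.
J28 takes 12 to reach its cap of 12 — 0 left.
Total = 14×12 + 7×12 = 252.

252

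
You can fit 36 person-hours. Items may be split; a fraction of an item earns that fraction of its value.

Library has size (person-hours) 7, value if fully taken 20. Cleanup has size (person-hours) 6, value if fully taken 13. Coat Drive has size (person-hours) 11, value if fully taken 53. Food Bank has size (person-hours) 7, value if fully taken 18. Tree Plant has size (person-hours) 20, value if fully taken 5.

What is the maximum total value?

Sort by value density: Coat Drive 53/11≈4.82, Library 20/7≈2.86, Food Bank 18/7≈2.57, Cleanup 13/6≈2.17, Tree Plant 5/20≈0.25.
Take all of Coat Drive (11 person-hours, value 53) → 25 person-hours left.
All 7 person-hours of Library fit (value 20) → 18 remain.
Food Bank: take in full, 7 person-hours for value 18 → 11 left.
All 6 person-hours of Cleanup fit (value 13) → 5 remain.
Only 5 person-hours remain; take 5/20 of Tree Plant for value 5×5/20 = 1.25.
Total value = 105.25.

105.25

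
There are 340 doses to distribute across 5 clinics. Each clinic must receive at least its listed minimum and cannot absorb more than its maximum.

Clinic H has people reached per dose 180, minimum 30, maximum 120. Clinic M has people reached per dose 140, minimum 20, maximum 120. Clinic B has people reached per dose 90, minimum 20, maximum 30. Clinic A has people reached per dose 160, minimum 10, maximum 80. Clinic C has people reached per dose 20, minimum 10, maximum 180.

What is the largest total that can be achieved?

51800

Meeting every minimum uses 30+20+20+10+10 = 90 doses, leaving 250.
Order the clinics by people reached per dose: Clinic H 180 > Clinic A 160 > Clinic M 140 > Clinic B 90 > Clinic C 20.
Clinic H: +90 to 120 (cap) ; 160 left.
Give Clinic A 70 more to hit its cap of 80 ; 90 left.
Clinic M: +90 (room for 100) → 110. Pool exhausted.
Total = 180×120 + 140×110 + 90×20 + 160×80 + 20×10 = 51800.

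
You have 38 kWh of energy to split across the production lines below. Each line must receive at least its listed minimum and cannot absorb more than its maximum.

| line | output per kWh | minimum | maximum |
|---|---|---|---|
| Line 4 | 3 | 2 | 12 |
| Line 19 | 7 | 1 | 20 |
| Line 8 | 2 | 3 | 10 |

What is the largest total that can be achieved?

188

Meeting every minimum uses 2+1+3 = 6 kWh, leaving 32.
Order the production lines by output per kWh: Line 19 7 > Line 4 3 > Line 8 2.
Line 19 takes 19 more to reach its cap of 20 ; 13 left.
Line 4 takes 10 more to reach its cap of 12 ; 3 left.
Only 3 left; Line 8 takes them to reach 6.
Total = 3×12 + 7×20 + 2×6 = 188.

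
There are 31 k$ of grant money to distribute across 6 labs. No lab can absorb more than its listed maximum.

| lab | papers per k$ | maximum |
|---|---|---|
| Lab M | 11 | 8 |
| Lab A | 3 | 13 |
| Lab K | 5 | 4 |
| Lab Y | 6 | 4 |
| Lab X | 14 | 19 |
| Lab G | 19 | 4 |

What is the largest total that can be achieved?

Order the labs by papers per k$: Lab G 19 > Lab X 14 > Lab M 11 > Lab Y 6 > Lab K 5 > Lab A 3.
Lab G: +4 to 4 (cap) ; 27 left.
Lab X: +19 to 19 (cap) ; 8 left.
Lab M: +8 to 8 (cap) ; 0 left.
Total = 11×8 + 14×19 + 19×4 = 430.

430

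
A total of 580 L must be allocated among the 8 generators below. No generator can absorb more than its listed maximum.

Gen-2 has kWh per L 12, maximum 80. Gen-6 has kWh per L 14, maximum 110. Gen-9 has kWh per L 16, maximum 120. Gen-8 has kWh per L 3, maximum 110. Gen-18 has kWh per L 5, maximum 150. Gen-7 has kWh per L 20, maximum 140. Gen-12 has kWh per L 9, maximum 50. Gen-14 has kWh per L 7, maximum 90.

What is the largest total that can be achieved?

Highest kWh per L first: Gen-7 20 > Gen-9 16 > Gen-6 14 > Gen-2 12 > Gen-12 9 > Gen-14 7 > Gen-18 5 > Gen-8 3.
Gen-7 takes 140 to reach its cap of 140 → 440 left.
Gen-9: +120 to 120 (cap) → 320 left.
Give Gen-6 110 to hit its cap of 110 → 210 left.
Gen-2 takes 80 to reach its cap of 80 → 130 left.
Give Gen-12 50 to hit its cap of 50 → 80 left.
Gen-14: +80 (room for 90) → 80. Pool exhausted.
Total = 12×80 + 14×110 + 16×120 + 20×140 + 9×50 + 7×80 = 8230.

8230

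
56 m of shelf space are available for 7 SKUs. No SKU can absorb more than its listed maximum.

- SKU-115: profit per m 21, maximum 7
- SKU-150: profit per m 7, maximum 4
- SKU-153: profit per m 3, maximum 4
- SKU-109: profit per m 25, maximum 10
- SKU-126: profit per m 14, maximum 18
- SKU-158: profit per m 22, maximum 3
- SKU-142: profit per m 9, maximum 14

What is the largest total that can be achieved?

Rank by profit per m: SKU-109 25 > SKU-158 22 > SKU-115 21 > SKU-126 14 > SKU-142 9 > SKU-150 7 > SKU-153 3.
SKU-109 takes 10 to reach its cap of 10 — 46 left.
SKU-158: +3 to 3 (cap) — 43 left.
SKU-115: +7 to 7 (cap) — 36 left.
Give SKU-126 18 to hit its cap of 18 — 18 left.
SKU-142 takes 14 to reach its cap of 14 — 4 left.
Give SKU-150 4 to hit its cap of 4 — 0 left.
Total = 21×7 + 7×4 + 25×10 + 14×18 + 22×3 + 9×14 = 869.

869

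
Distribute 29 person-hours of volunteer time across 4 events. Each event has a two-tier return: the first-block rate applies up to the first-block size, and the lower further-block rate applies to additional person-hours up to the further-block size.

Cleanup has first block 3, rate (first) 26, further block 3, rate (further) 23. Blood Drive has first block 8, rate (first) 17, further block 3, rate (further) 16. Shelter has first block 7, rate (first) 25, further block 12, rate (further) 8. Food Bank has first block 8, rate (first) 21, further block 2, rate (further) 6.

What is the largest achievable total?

626

Rank every tier by rate: Cleanup/tier1 26 > Shelter/tier1 25 > Cleanup/tier2 23 > Food Bank/tier1 21 > Blood Drive/tier1 17 > Blood Drive/tier2 16 > Shelter/tier2 8 > Food Bank/tier2 6.
Fill Cleanup tier1 block (3 at 26) → 26 left.
Shelter tier1 at 25: fill all 7 → 19 left.
Cleanup/tier2 (23): +3 → 16 left.
Food Bank tier1 at 21: fill all 8 → 8 left.
Fill Blood Drive tier1 block (8 at 17) → 0 left.
Total = 26×3 + 25×7 + 23×3 + 21×8 + 17×8 = 626.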